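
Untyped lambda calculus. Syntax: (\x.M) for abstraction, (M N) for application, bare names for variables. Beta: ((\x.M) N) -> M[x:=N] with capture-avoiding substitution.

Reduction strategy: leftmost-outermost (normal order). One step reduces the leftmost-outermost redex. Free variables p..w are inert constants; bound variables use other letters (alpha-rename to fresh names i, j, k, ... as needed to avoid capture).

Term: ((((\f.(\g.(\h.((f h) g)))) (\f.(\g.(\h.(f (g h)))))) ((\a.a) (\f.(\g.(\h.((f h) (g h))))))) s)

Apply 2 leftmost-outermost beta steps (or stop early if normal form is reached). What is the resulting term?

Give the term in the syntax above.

Step 0: ((((\f.(\g.(\h.((f h) g)))) (\f.(\g.(\h.(f (g h)))))) ((\a.a) (\f.(\g.(\h.((f h) (g h))))))) s)
Step 1: (((\g.(\h.(((\f.(\g.(\h.(f (g h))))) h) g))) ((\a.a) (\f.(\g.(\h.((f h) (g h))))))) s)
Step 2: ((\h.(((\f.(\g.(\h.(f (g h))))) h) ((\a.a) (\f.(\g.(\h.((f h) (g h)))))))) s)

Answer: ((\h.(((\f.(\g.(\h.(f (g h))))) h) ((\a.a) (\f.(\g.(\h.((f h) (g h)))))))) s)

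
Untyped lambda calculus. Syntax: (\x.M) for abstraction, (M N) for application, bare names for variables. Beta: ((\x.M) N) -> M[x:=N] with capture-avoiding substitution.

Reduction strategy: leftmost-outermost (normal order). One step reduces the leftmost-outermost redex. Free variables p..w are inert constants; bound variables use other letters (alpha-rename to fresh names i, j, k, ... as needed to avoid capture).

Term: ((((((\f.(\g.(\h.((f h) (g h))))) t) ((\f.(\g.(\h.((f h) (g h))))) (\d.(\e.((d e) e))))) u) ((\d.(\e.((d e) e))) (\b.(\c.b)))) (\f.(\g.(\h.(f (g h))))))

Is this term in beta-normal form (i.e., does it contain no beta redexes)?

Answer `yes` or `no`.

Term: ((((((\f.(\g.(\h.((f h) (g h))))) t) ((\f.(\g.(\h.((f h) (g h))))) (\d.(\e.((d e) e))))) u) ((\d.(\e.((d e) e))) (\b.(\c.b)))) (\f.(\g.(\h.(f (g h))))))
Found 3 beta redex(es).

Answer: no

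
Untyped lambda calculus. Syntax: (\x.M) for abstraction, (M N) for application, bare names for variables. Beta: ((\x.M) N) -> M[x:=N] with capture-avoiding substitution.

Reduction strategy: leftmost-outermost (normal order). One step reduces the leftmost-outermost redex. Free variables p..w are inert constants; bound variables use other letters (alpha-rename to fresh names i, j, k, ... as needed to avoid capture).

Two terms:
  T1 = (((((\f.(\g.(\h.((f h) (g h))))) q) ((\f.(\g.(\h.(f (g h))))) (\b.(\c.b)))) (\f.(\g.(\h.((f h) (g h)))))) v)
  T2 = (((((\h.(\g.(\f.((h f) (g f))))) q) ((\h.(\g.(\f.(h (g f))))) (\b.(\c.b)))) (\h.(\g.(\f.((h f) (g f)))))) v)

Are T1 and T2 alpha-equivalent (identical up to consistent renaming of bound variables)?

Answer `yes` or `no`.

Answer: yes

Derivation:
Term 1: (((((\f.(\g.(\h.((f h) (g h))))) q) ((\f.(\g.(\h.(f (g h))))) (\b.(\c.b)))) (\f.(\g.(\h.((f h) (g h)))))) v)
Term 2: (((((\h.(\g.(\f.((h f) (g f))))) q) ((\h.(\g.(\f.(h (g f))))) (\b.(\c.b)))) (\h.(\g.(\f.((h f) (g f)))))) v)
Alpha-equivalence: compare structure up to binder renaming.
Result: True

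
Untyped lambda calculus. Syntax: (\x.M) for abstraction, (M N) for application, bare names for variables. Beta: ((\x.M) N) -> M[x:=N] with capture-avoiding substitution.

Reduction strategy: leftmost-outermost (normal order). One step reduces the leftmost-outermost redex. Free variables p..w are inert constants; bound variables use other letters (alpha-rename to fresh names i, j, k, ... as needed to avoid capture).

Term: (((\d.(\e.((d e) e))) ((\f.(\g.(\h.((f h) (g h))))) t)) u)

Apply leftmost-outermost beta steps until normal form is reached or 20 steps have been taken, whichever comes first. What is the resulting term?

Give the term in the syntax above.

Step 0: (((\d.(\e.((d e) e))) ((\f.(\g.(\h.((f h) (g h))))) t)) u)
Step 1: ((\e.((((\f.(\g.(\h.((f h) (g h))))) t) e) e)) u)
Step 2: ((((\f.(\g.(\h.((f h) (g h))))) t) u) u)
Step 3: (((\g.(\h.((t h) (g h)))) u) u)
Step 4: ((\h.((t h) (u h))) u)
Step 5: ((t u) (u u))

Answer: ((t u) (u u))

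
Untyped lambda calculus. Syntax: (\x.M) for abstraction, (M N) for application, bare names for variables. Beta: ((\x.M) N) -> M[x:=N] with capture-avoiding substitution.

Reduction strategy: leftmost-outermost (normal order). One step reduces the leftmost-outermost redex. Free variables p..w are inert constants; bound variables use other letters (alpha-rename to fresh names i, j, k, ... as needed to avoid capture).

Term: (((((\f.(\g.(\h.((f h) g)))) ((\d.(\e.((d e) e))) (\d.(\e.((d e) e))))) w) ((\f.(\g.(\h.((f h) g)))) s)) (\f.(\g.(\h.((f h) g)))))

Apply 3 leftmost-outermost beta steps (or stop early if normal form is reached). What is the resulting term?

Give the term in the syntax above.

Step 0: (((((\f.(\g.(\h.((f h) g)))) ((\d.(\e.((d e) e))) (\d.(\e.((d e) e))))) w) ((\f.(\g.(\h.((f h) g)))) s)) (\f.(\g.(\h.((f h) g)))))
Step 1: ((((\g.(\h.((((\d.(\e.((d e) e))) (\d.(\e.((d e) e)))) h) g))) w) ((\f.(\g.(\h.((f h) g)))) s)) (\f.(\g.(\h.((f h) g)))))
Step 2: (((\h.((((\d.(\e.((d e) e))) (\d.(\e.((d e) e)))) h) w)) ((\f.(\g.(\h.((f h) g)))) s)) (\f.(\g.(\h.((f h) g)))))
Step 3: (((((\d.(\e.((d e) e))) (\d.(\e.((d e) e)))) ((\f.(\g.(\h.((f h) g)))) s)) w) (\f.(\g.(\h.((f h) g)))))

Answer: (((((\d.(\e.((d e) e))) (\d.(\e.((d e) e)))) ((\f.(\g.(\h.((f h) g)))) s)) w) (\f.(\g.(\h.((f h) g)))))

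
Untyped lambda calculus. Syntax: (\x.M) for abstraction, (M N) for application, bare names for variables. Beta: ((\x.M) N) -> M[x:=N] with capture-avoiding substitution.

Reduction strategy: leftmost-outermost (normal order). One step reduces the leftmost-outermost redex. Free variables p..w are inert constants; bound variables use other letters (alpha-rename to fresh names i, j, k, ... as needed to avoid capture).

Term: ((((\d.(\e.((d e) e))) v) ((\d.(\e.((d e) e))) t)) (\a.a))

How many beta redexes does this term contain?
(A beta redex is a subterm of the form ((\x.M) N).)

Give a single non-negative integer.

Answer: 2

Derivation:
Term: ((((\d.(\e.((d e) e))) v) ((\d.(\e.((d e) e))) t)) (\a.a))
  Redex: ((\d.(\e.((d e) e))) v)
  Redex: ((\d.(\e.((d e) e))) t)
Total redexes: 2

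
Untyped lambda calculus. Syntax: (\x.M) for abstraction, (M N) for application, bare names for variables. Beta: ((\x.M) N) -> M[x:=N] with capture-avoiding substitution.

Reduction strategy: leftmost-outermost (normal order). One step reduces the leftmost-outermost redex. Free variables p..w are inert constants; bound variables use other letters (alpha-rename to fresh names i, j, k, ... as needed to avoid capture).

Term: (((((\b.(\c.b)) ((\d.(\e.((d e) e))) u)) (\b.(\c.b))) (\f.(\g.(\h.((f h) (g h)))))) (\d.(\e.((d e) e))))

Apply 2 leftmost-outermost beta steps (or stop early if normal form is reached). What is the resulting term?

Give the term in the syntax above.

Answer: ((((\d.(\e.((d e) e))) u) (\f.(\g.(\h.((f h) (g h)))))) (\d.(\e.((d e) e))))

Derivation:
Step 0: (((((\b.(\c.b)) ((\d.(\e.((d e) e))) u)) (\b.(\c.b))) (\f.(\g.(\h.((f h) (g h)))))) (\d.(\e.((d e) e))))
Step 1: ((((\c.((\d.(\e.((d e) e))) u)) (\b.(\c.b))) (\f.(\g.(\h.((f h) (g h)))))) (\d.(\e.((d e) e))))
Step 2: ((((\d.(\e.((d e) e))) u) (\f.(\g.(\h.((f h) (g h)))))) (\d.(\e.((d e) e))))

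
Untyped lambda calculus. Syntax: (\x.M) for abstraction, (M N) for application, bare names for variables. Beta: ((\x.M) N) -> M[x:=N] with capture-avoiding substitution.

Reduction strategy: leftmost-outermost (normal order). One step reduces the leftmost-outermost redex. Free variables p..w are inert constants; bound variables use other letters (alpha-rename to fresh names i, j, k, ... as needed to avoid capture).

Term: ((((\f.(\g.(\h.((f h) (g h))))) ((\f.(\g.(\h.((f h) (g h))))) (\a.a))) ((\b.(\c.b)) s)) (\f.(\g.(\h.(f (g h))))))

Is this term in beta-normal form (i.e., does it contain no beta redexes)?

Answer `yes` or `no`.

Answer: no

Derivation:
Term: ((((\f.(\g.(\h.((f h) (g h))))) ((\f.(\g.(\h.((f h) (g h))))) (\a.a))) ((\b.(\c.b)) s)) (\f.(\g.(\h.(f (g h))))))
Found 3 beta redex(es).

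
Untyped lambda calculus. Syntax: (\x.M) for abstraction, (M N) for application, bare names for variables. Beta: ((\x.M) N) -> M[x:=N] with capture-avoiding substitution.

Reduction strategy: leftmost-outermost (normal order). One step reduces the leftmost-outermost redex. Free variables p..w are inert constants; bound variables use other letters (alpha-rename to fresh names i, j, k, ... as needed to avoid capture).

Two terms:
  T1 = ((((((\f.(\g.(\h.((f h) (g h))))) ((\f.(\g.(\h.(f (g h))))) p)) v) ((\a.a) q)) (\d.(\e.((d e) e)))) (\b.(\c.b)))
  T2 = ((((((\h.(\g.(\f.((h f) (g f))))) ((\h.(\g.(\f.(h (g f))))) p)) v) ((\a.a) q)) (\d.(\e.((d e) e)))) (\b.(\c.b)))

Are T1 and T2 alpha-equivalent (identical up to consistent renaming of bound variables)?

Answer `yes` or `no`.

Term 1: ((((((\f.(\g.(\h.((f h) (g h))))) ((\f.(\g.(\h.(f (g h))))) p)) v) ((\a.a) q)) (\d.(\e.((d e) e)))) (\b.(\c.b)))
Term 2: ((((((\h.(\g.(\f.((h f) (g f))))) ((\h.(\g.(\f.(h (g f))))) p)) v) ((\a.a) q)) (\d.(\e.((d e) e)))) (\b.(\c.b)))
Alpha-equivalence: compare structure up to binder renaming.
Result: True

Answer: yes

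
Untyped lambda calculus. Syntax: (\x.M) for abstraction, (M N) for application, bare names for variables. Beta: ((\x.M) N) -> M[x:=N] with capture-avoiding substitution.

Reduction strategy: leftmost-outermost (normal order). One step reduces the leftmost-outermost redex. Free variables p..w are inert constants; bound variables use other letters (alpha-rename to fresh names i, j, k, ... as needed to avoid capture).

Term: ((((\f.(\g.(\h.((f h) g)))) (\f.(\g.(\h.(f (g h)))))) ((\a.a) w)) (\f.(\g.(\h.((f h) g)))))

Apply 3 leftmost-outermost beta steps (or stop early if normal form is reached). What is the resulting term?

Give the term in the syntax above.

Step 0: ((((\f.(\g.(\h.((f h) g)))) (\f.(\g.(\h.(f (g h)))))) ((\a.a) w)) (\f.(\g.(\h.((f h) g)))))
Step 1: (((\g.(\h.(((\f.(\g.(\h.(f (g h))))) h) g))) ((\a.a) w)) (\f.(\g.(\h.((f h) g)))))
Step 2: ((\h.(((\f.(\g.(\h.(f (g h))))) h) ((\a.a) w))) (\f.(\g.(\h.((f h) g)))))
Step 3: (((\f.(\g.(\h.(f (g h))))) (\f.(\g.(\h.((f h) g))))) ((\a.a) w))

Answer: (((\f.(\g.(\h.(f (g h))))) (\f.(\g.(\h.((f h) g))))) ((\a.a) w))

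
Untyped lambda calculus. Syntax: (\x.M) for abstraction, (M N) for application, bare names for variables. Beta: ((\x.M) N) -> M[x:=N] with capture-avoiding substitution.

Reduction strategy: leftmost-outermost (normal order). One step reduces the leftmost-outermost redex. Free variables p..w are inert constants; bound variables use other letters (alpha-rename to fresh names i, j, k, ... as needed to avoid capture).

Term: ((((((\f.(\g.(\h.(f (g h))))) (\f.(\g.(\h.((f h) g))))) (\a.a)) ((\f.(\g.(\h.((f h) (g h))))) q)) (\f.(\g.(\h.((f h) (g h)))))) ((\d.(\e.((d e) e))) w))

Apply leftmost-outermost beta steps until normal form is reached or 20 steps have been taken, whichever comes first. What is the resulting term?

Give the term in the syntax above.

Answer: ((q (\f.(\g.(\h.((f h) (g h)))))) ((w (\f.(\g.(\h.((f h) (g h)))))) (\f.(\g.(\h.((f h) (g h)))))))

Derivation:
Step 0: ((((((\f.(\g.(\h.(f (g h))))) (\f.(\g.(\h.((f h) g))))) (\a.a)) ((\f.(\g.(\h.((f h) (g h))))) q)) (\f.(\g.(\h.((f h) (g h)))))) ((\d.(\e.((d e) e))) w))
Step 1: (((((\g.(\h.((\f.(\g.(\h.((f h) g)))) (g h)))) (\a.a)) ((\f.(\g.(\h.((f h) (g h))))) q)) (\f.(\g.(\h.((f h) (g h)))))) ((\d.(\e.((d e) e))) w))
Step 2: ((((\h.((\f.(\g.(\h.((f h) g)))) ((\a.a) h))) ((\f.(\g.(\h.((f h) (g h))))) q)) (\f.(\g.(\h.((f h) (g h)))))) ((\d.(\e.((d e) e))) w))
Step 3: ((((\f.(\g.(\h.((f h) g)))) ((\a.a) ((\f.(\g.(\h.((f h) (g h))))) q))) (\f.(\g.(\h.((f h) (g h)))))) ((\d.(\e.((d e) e))) w))
Step 4: (((\g.(\h.((((\a.a) ((\f.(\g.(\h.((f h) (g h))))) q)) h) g))) (\f.(\g.(\h.((f h) (g h)))))) ((\d.(\e.((d e) e))) w))
Step 5: ((\h.((((\a.a) ((\f.(\g.(\h.((f h) (g h))))) q)) h) (\f.(\g.(\h.((f h) (g h))))))) ((\d.(\e.((d e) e))) w))
Step 6: ((((\a.a) ((\f.(\g.(\h.((f h) (g h))))) q)) ((\d.(\e.((d e) e))) w)) (\f.(\g.(\h.((f h) (g h))))))
Step 7: ((((\f.(\g.(\h.((f h) (g h))))) q) ((\d.(\e.((d e) e))) w)) (\f.(\g.(\h.((f h) (g h))))))
Step 8: (((\g.(\h.((q h) (g h)))) ((\d.(\e.((d e) e))) w)) (\f.(\g.(\h.((f h) (g h))))))
Step 9: ((\h.((q h) (((\d.(\e.((d e) e))) w) h))) (\f.(\g.(\h.((f h) (g h))))))
Step 10: ((q (\f.(\g.(\h.((f h) (g h)))))) (((\d.(\e.((d e) e))) w) (\f.(\g.(\h.((f h) (g h)))))))
Step 11: ((q (\f.(\g.(\h.((f h) (g h)))))) ((\e.((w e) e)) (\f.(\g.(\h.((f h) (g h)))))))
Step 12: ((q (\f.(\g.(\h.((f h) (g h)))))) ((w (\f.(\g.(\h.((f h) (g h)))))) (\f.(\g.(\h.((f h) (g h)))))))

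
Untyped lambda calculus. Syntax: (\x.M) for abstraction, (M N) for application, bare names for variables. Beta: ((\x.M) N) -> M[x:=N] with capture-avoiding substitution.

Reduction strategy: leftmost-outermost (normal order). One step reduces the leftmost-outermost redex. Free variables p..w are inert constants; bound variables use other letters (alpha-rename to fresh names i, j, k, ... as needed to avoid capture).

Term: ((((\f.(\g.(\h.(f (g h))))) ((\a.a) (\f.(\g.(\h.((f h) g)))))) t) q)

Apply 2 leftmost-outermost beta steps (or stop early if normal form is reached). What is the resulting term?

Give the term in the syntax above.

Answer: ((\h.(((\a.a) (\f.(\g.(\h.((f h) g))))) (t h))) q)

Derivation:
Step 0: ((((\f.(\g.(\h.(f (g h))))) ((\a.a) (\f.(\g.(\h.((f h) g)))))) t) q)
Step 1: (((\g.(\h.(((\a.a) (\f.(\g.(\h.((f h) g))))) (g h)))) t) q)
Step 2: ((\h.(((\a.a) (\f.(\g.(\h.((f h) g))))) (t h))) q)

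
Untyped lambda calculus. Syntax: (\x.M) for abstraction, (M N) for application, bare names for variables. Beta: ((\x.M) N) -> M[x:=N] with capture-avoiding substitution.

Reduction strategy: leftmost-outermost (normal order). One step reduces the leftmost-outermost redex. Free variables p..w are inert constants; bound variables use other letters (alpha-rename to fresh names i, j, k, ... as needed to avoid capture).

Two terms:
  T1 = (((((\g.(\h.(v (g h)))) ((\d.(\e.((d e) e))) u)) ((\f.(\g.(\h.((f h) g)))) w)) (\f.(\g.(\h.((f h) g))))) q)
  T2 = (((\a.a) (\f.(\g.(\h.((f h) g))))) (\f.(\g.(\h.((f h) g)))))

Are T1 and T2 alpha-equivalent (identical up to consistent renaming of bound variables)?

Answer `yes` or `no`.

Term 1: (((((\g.(\h.(v (g h)))) ((\d.(\e.((d e) e))) u)) ((\f.(\g.(\h.((f h) g)))) w)) (\f.(\g.(\h.((f h) g))))) q)
Term 2: (((\a.a) (\f.(\g.(\h.((f h) g))))) (\f.(\g.(\h.((f h) g)))))
Alpha-equivalence: compare structure up to binder renaming.
Result: False

Answer: no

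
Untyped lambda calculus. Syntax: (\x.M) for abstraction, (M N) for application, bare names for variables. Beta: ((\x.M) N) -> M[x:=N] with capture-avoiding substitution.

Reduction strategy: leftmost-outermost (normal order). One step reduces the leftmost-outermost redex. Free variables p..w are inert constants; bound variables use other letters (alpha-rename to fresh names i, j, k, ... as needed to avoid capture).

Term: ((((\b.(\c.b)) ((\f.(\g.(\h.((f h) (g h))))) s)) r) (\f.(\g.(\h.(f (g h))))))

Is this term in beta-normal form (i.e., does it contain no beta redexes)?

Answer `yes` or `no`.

Term: ((((\b.(\c.b)) ((\f.(\g.(\h.((f h) (g h))))) s)) r) (\f.(\g.(\h.(f (g h))))))
Found 2 beta redex(es).

Answer: no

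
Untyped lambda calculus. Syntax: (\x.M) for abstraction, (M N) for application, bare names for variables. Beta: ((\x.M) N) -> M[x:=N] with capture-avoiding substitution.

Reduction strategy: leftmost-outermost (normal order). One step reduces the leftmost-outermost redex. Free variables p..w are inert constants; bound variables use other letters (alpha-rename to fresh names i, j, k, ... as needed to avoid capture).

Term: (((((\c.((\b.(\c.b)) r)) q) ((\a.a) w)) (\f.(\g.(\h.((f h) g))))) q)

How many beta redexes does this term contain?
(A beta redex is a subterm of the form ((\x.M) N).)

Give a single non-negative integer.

Answer: 3

Derivation:
Term: (((((\c.((\b.(\c.b)) r)) q) ((\a.a) w)) (\f.(\g.(\h.((f h) g))))) q)
  Redex: ((\c.((\b.(\c.b)) r)) q)
  Redex: ((\b.(\c.b)) r)
  Redex: ((\a.a) w)
Total redexes: 3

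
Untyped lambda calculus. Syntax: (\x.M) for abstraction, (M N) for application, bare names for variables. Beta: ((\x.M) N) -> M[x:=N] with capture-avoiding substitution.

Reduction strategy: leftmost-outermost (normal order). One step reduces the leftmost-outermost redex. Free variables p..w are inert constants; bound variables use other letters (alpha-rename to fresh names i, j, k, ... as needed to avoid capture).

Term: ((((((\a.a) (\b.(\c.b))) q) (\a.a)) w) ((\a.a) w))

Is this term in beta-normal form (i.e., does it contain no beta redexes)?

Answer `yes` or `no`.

Answer: no

Derivation:
Term: ((((((\a.a) (\b.(\c.b))) q) (\a.a)) w) ((\a.a) w))
Found 2 beta redex(es).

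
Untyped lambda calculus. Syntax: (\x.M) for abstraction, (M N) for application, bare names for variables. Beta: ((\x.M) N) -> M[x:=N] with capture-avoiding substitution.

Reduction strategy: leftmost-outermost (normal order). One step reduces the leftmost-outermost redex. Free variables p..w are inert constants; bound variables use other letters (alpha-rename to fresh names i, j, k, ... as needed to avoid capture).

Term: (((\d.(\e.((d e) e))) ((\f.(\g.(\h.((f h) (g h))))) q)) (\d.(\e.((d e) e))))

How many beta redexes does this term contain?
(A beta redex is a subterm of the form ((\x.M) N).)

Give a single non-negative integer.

Answer: 2

Derivation:
Term: (((\d.(\e.((d e) e))) ((\f.(\g.(\h.((f h) (g h))))) q)) (\d.(\e.((d e) e))))
  Redex: ((\d.(\e.((d e) e))) ((\f.(\g.(\h.((f h) (g h))))) q))
  Redex: ((\f.(\g.(\h.((f h) (g h))))) q)
Total redexes: 2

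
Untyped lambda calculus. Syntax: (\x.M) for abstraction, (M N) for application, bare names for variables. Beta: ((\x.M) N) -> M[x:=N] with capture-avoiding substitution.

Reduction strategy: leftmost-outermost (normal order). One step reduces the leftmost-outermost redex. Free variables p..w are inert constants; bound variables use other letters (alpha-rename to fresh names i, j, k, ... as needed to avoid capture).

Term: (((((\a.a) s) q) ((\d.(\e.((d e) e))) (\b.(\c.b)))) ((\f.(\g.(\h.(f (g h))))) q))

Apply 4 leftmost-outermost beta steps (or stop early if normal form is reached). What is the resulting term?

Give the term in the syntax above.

Step 0: (((((\a.a) s) q) ((\d.(\e.((d e) e))) (\b.(\c.b)))) ((\f.(\g.(\h.(f (g h))))) q))
Step 1: (((s q) ((\d.(\e.((d e) e))) (\b.(\c.b)))) ((\f.(\g.(\h.(f (g h))))) q))
Step 2: (((s q) (\e.(((\b.(\c.b)) e) e))) ((\f.(\g.(\h.(f (g h))))) q))
Step 3: (((s q) (\e.((\c.e) e))) ((\f.(\g.(\h.(f (g h))))) q))
Step 4: (((s q) (\e.e)) ((\f.(\g.(\h.(f (g h))))) q))

Answer: (((s q) (\e.e)) ((\f.(\g.(\h.(f (g h))))) q))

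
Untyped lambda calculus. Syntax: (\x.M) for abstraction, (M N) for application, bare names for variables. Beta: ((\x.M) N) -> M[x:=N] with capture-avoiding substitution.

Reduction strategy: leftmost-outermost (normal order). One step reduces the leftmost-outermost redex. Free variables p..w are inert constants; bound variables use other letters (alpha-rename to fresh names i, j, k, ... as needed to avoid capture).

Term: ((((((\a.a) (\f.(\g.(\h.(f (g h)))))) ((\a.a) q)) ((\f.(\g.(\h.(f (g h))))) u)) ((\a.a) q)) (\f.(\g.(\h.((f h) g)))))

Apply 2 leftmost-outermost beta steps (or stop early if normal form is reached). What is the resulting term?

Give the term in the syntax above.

Step 0: ((((((\a.a) (\f.(\g.(\h.(f (g h)))))) ((\a.a) q)) ((\f.(\g.(\h.(f (g h))))) u)) ((\a.a) q)) (\f.(\g.(\h.((f h) g)))))
Step 1: (((((\f.(\g.(\h.(f (g h))))) ((\a.a) q)) ((\f.(\g.(\h.(f (g h))))) u)) ((\a.a) q)) (\f.(\g.(\h.((f h) g)))))
Step 2: ((((\g.(\h.(((\a.a) q) (g h)))) ((\f.(\g.(\h.(f (g h))))) u)) ((\a.a) q)) (\f.(\g.(\h.((f h) g)))))

Answer: ((((\g.(\h.(((\a.a) q) (g h)))) ((\f.(\g.(\h.(f (g h))))) u)) ((\a.a) q)) (\f.(\g.(\h.((f h) g)))))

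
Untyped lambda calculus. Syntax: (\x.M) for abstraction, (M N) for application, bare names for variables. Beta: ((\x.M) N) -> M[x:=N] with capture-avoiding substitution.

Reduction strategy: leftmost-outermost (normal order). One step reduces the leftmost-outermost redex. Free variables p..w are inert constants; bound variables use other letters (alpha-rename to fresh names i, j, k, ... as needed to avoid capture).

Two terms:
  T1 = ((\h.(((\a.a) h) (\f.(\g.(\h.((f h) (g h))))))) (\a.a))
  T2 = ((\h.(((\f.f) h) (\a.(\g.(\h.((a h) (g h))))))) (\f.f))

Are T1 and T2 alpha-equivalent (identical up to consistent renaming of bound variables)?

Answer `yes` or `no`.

Term 1: ((\h.(((\a.a) h) (\f.(\g.(\h.((f h) (g h))))))) (\a.a))
Term 2: ((\h.(((\f.f) h) (\a.(\g.(\h.((a h) (g h))))))) (\f.f))
Alpha-equivalence: compare structure up to binder renaming.
Result: True

Answer: yes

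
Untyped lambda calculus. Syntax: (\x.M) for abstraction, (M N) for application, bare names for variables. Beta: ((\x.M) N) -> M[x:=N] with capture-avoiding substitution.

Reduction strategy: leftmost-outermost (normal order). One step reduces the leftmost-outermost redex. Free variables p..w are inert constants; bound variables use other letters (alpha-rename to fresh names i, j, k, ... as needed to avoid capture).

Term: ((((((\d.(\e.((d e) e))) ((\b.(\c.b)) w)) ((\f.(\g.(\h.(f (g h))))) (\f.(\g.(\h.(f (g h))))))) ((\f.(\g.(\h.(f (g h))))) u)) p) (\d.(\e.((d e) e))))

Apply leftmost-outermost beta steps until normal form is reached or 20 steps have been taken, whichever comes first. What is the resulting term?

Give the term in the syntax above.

Step 0: ((((((\d.(\e.((d e) e))) ((\b.(\c.b)) w)) ((\f.(\g.(\h.(f (g h))))) (\f.(\g.(\h.(f (g h))))))) ((\f.(\g.(\h.(f (g h))))) u)) p) (\d.(\e.((d e) e))))
Step 1: (((((\e.((((\b.(\c.b)) w) e) e)) ((\f.(\g.(\h.(f (g h))))) (\f.(\g.(\h.(f (g h))))))) ((\f.(\g.(\h.(f (g h))))) u)) p) (\d.(\e.((d e) e))))
Step 2: (((((((\b.(\c.b)) w) ((\f.(\g.(\h.(f (g h))))) (\f.(\g.(\h.(f (g h))))))) ((\f.(\g.(\h.(f (g h))))) (\f.(\g.(\h.(f (g h))))))) ((\f.(\g.(\h.(f (g h))))) u)) p) (\d.(\e.((d e) e))))
Step 3: ((((((\c.w) ((\f.(\g.(\h.(f (g h))))) (\f.(\g.(\h.(f (g h))))))) ((\f.(\g.(\h.(f (g h))))) (\f.(\g.(\h.(f (g h))))))) ((\f.(\g.(\h.(f (g h))))) u)) p) (\d.(\e.((d e) e))))
Step 4: ((((w ((\f.(\g.(\h.(f (g h))))) (\f.(\g.(\h.(f (g h))))))) ((\f.(\g.(\h.(f (g h))))) u)) p) (\d.(\e.((d e) e))))
Step 5: ((((w (\g.(\h.((\f.(\g.(\h.(f (g h))))) (g h))))) ((\f.(\g.(\h.(f (g h))))) u)) p) (\d.(\e.((d e) e))))
Step 6: ((((w (\g.(\h.(\i.(\j.((g h) (i j))))))) ((\f.(\g.(\h.(f (g h))))) u)) p) (\d.(\e.((d e) e))))
Step 7: ((((w (\g.(\h.(\i.(\j.((g h) (i j))))))) (\g.(\h.(u (g h))))) p) (\d.(\e.((d e) e))))

Answer: ((((w (\g.(\h.(\i.(\j.((g h) (i j))))))) (\g.(\h.(u (g h))))) p) (\d.(\e.((d e) e))))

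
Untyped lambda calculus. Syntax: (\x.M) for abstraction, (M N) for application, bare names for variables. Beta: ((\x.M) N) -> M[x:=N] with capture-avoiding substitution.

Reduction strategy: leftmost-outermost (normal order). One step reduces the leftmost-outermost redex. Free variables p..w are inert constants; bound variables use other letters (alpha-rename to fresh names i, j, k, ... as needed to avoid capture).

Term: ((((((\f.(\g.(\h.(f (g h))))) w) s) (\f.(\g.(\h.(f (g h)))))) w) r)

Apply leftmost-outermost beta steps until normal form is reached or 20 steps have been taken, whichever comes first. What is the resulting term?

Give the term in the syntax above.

Step 0: ((((((\f.(\g.(\h.(f (g h))))) w) s) (\f.(\g.(\h.(f (g h)))))) w) r)
Step 1: (((((\g.(\h.(w (g h)))) s) (\f.(\g.(\h.(f (g h)))))) w) r)
Step 2: ((((\h.(w (s h))) (\f.(\g.(\h.(f (g h)))))) w) r)
Step 3: (((w (s (\f.(\g.(\h.(f (g h))))))) w) r)

Answer: (((w (s (\f.(\g.(\h.(f (g h))))))) w) r)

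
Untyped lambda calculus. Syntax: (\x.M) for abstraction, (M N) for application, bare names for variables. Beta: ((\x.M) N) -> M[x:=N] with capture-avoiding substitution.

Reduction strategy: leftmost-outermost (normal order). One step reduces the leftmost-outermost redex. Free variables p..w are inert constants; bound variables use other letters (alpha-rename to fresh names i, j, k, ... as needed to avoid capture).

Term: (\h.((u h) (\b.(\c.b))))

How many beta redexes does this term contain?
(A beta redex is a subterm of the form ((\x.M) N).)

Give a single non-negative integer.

Answer: 0

Derivation:
Term: (\h.((u h) (\b.(\c.b))))
  (no redexes)
Total redexes: 0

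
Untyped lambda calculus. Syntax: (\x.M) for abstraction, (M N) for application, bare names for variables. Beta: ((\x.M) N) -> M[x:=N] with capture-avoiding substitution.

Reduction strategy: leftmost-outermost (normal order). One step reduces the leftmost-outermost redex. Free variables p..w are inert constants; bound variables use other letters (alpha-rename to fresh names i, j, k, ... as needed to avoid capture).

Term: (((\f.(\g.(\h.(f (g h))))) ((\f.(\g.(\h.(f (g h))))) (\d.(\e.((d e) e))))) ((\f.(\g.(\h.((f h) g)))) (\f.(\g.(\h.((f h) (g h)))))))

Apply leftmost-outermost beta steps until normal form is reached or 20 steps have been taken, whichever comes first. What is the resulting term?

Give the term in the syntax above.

Answer: (\h.(\i.(\e.(((i e) (h e)) e))))

Derivation:
Step 0: (((\f.(\g.(\h.(f (g h))))) ((\f.(\g.(\h.(f (g h))))) (\d.(\e.((d e) e))))) ((\f.(\g.(\h.((f h) g)))) (\f.(\g.(\h.((f h) (g h)))))))
Step 1: ((\g.(\h.(((\f.(\g.(\h.(f (g h))))) (\d.(\e.((d e) e)))) (g h)))) ((\f.(\g.(\h.((f h) g)))) (\f.(\g.(\h.((f h) (g h)))))))
Step 2: (\h.(((\f.(\g.(\h.(f (g h))))) (\d.(\e.((d e) e)))) (((\f.(\g.(\h.((f h) g)))) (\f.(\g.(\h.((f h) (g h)))))) h)))
Step 3: (\h.((\g.(\h.((\d.(\e.((d e) e))) (g h)))) (((\f.(\g.(\h.((f h) g)))) (\f.(\g.(\h.((f h) (g h)))))) h)))
Step 4: (\h.(\i.((\d.(\e.((d e) e))) ((((\f.(\g.(\h.((f h) g)))) (\f.(\g.(\h.((f h) (g h)))))) h) i))))
Step 5: (\h.(\i.(\e.((((((\f.(\g.(\h.((f h) g)))) (\f.(\g.(\h.((f h) (g h)))))) h) i) e) e))))
Step 6: (\h.(\i.(\e.(((((\g.(\h.(((\f.(\g.(\h.((f h) (g h))))) h) g))) h) i) e) e))))
Step 7: (\h.(\i.(\e.((((\i.(((\f.(\g.(\h.((f h) (g h))))) i) h)) i) e) e))))
Step 8: (\h.(\i.(\e.(((((\f.(\g.(\h.((f h) (g h))))) i) h) e) e))))
Step 9: (\h.(\i.(\e.((((\g.(\h.((i h) (g h)))) h) e) e))))
Step 10: (\h.(\i.(\e.(((\j.((i j) (h j))) e) e))))
Step 11: (\h.(\i.(\e.(((i e) (h e)) e))))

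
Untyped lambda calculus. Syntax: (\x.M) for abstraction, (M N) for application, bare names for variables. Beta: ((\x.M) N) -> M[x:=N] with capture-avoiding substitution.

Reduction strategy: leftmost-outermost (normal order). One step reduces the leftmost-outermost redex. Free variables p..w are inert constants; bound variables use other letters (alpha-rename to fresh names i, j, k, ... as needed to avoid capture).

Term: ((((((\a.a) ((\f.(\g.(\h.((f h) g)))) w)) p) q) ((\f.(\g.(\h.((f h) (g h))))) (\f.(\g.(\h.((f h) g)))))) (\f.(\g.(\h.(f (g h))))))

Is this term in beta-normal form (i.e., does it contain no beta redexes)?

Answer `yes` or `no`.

Answer: no

Derivation:
Term: ((((((\a.a) ((\f.(\g.(\h.((f h) g)))) w)) p) q) ((\f.(\g.(\h.((f h) (g h))))) (\f.(\g.(\h.((f h) g)))))) (\f.(\g.(\h.(f (g h))))))
Found 3 beta redex(es).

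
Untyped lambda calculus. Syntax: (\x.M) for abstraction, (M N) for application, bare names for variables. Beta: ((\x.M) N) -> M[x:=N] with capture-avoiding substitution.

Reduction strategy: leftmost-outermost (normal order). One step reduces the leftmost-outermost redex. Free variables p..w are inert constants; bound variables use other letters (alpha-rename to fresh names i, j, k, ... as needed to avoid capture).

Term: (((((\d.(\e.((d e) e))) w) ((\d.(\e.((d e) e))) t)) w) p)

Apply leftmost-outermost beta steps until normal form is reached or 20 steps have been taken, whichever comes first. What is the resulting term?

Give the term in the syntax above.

Step 0: (((((\d.(\e.((d e) e))) w) ((\d.(\e.((d e) e))) t)) w) p)
Step 1: ((((\e.((w e) e)) ((\d.(\e.((d e) e))) t)) w) p)
Step 2: ((((w ((\d.(\e.((d e) e))) t)) ((\d.(\e.((d e) e))) t)) w) p)
Step 3: ((((w (\e.((t e) e))) ((\d.(\e.((d e) e))) t)) w) p)
Step 4: ((((w (\e.((t e) e))) (\e.((t e) e))) w) p)

Answer: ((((w (\e.((t e) e))) (\e.((t e) e))) w) p)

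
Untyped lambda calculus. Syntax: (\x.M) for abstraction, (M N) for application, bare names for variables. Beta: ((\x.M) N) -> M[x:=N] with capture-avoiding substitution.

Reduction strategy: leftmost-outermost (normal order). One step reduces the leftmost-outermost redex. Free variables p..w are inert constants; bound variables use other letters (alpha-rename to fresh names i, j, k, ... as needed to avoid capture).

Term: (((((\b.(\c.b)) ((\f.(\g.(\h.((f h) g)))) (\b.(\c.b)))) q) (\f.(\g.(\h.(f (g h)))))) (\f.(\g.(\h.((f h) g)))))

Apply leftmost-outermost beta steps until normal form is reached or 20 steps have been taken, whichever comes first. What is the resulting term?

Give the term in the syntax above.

Answer: (\f.(\g.(\h.((f h) g))))

Derivation:
Step 0: (((((\b.(\c.b)) ((\f.(\g.(\h.((f h) g)))) (\b.(\c.b)))) q) (\f.(\g.(\h.(f (g h)))))) (\f.(\g.(\h.((f h) g)))))
Step 1: ((((\c.((\f.(\g.(\h.((f h) g)))) (\b.(\c.b)))) q) (\f.(\g.(\h.(f (g h)))))) (\f.(\g.(\h.((f h) g)))))
Step 2: ((((\f.(\g.(\h.((f h) g)))) (\b.(\c.b))) (\f.(\g.(\h.(f (g h)))))) (\f.(\g.(\h.((f h) g)))))
Step 3: (((\g.(\h.(((\b.(\c.b)) h) g))) (\f.(\g.(\h.(f (g h)))))) (\f.(\g.(\h.((f h) g)))))
Step 4: ((\h.(((\b.(\c.b)) h) (\f.(\g.(\h.(f (g h))))))) (\f.(\g.(\h.((f h) g)))))
Step 5: (((\b.(\c.b)) (\f.(\g.(\h.((f h) g))))) (\f.(\g.(\h.(f (g h))))))
Step 6: ((\c.(\f.(\g.(\h.((f h) g))))) (\f.(\g.(\h.(f (g h))))))
Step 7: (\f.(\g.(\h.((f h) g))))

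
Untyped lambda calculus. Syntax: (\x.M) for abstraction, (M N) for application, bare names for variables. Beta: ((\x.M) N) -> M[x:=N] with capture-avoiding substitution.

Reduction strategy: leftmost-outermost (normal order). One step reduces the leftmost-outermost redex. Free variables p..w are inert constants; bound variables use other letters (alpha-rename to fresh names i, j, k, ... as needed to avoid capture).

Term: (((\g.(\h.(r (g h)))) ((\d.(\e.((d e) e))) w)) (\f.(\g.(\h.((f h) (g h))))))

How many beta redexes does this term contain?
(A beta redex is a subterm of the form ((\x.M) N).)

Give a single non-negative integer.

Answer: 2

Derivation:
Term: (((\g.(\h.(r (g h)))) ((\d.(\e.((d e) e))) w)) (\f.(\g.(\h.((f h) (g h))))))
  Redex: ((\g.(\h.(r (g h)))) ((\d.(\e.((d e) e))) w))
  Redex: ((\d.(\e.((d e) e))) w)
Total redexes: 2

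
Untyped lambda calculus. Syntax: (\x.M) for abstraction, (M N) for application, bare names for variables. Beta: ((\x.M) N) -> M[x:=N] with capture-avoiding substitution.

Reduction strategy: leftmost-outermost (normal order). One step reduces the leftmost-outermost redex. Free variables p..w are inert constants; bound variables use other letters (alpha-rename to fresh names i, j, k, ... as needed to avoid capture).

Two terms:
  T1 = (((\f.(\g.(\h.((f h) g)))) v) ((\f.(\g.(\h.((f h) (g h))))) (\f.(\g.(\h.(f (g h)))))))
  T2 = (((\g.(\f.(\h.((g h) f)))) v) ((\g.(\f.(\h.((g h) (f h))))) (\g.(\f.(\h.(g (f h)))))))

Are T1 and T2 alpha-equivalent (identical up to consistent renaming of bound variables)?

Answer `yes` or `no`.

Answer: yes

Derivation:
Term 1: (((\f.(\g.(\h.((f h) g)))) v) ((\f.(\g.(\h.((f h) (g h))))) (\f.(\g.(\h.(f (g h)))))))
Term 2: (((\g.(\f.(\h.((g h) f)))) v) ((\g.(\f.(\h.((g h) (f h))))) (\g.(\f.(\h.(g (f h)))))))
Alpha-equivalence: compare structure up to binder renaming.
Result: True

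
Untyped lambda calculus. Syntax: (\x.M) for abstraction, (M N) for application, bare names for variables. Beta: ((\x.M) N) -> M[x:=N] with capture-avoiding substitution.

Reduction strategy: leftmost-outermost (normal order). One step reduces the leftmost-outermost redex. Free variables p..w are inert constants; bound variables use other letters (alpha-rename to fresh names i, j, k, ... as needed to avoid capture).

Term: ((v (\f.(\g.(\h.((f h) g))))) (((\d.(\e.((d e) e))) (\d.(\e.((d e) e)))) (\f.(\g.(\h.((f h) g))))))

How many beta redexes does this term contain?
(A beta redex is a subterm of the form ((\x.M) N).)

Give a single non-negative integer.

Answer: 1

Derivation:
Term: ((v (\f.(\g.(\h.((f h) g))))) (((\d.(\e.((d e) e))) (\d.(\e.((d e) e)))) (\f.(\g.(\h.((f h) g))))))
  Redex: ((\d.(\e.((d e) e))) (\d.(\e.((d e) e))))
Total redexes: 1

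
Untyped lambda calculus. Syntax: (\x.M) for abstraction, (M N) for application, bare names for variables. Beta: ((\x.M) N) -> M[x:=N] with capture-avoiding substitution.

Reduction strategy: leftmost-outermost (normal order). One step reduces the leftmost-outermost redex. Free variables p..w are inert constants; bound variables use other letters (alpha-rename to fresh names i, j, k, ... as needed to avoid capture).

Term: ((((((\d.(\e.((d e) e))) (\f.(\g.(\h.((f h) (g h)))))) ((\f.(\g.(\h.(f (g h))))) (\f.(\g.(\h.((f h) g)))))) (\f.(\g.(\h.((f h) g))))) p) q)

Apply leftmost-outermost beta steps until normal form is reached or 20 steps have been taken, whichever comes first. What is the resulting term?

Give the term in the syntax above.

Step 0: ((((((\d.(\e.((d e) e))) (\f.(\g.(\h.((f h) (g h)))))) ((\f.(\g.(\h.(f (g h))))) (\f.(\g.(\h.((f h) g)))))) (\f.(\g.(\h.((f h) g))))) p) q)
Step 1: (((((\e.(((\f.(\g.(\h.((f h) (g h))))) e) e)) ((\f.(\g.(\h.(f (g h))))) (\f.(\g.(\h.((f h) g)))))) (\f.(\g.(\h.((f h) g))))) p) q)
Step 2: ((((((\f.(\g.(\h.((f h) (g h))))) ((\f.(\g.(\h.(f (g h))))) (\f.(\g.(\h.((f h) g)))))) ((\f.(\g.(\h.(f (g h))))) (\f.(\g.(\h.((f h) g)))))) (\f.(\g.(\h.((f h) g))))) p) q)
Step 3: (((((\g.(\h.((((\f.(\g.(\h.(f (g h))))) (\f.(\g.(\h.((f h) g))))) h) (g h)))) ((\f.(\g.(\h.(f (g h))))) (\f.(\g.(\h.((f h) g)))))) (\f.(\g.(\h.((f h) g))))) p) q)
Step 4: ((((\h.((((\f.(\g.(\h.(f (g h))))) (\f.(\g.(\h.((f h) g))))) h) (((\f.(\g.(\h.(f (g h))))) (\f.(\g.(\h.((f h) g))))) h))) (\f.(\g.(\h.((f h) g))))) p) q)
Step 5: ((((((\f.(\g.(\h.(f (g h))))) (\f.(\g.(\h.((f h) g))))) (\f.(\g.(\h.((f h) g))))) (((\f.(\g.(\h.(f (g h))))) (\f.(\g.(\h.((f h) g))))) (\f.(\g.(\h.((f h) g)))))) p) q)
Step 6: (((((\g.(\h.((\f.(\g.(\h.((f h) g)))) (g h)))) (\f.(\g.(\h.((f h) g))))) (((\f.(\g.(\h.(f (g h))))) (\f.(\g.(\h.((f h) g))))) (\f.(\g.(\h.((f h) g)))))) p) q)
Step 7: ((((\h.((\f.(\g.(\h.((f h) g)))) ((\f.(\g.(\h.((f h) g)))) h))) (((\f.(\g.(\h.(f (g h))))) (\f.(\g.(\h.((f h) g))))) (\f.(\g.(\h.((f h) g)))))) p) q)
Step 8: ((((\f.(\g.(\h.((f h) g)))) ((\f.(\g.(\h.((f h) g)))) (((\f.(\g.(\h.(f (g h))))) (\f.(\g.(\h.((f h) g))))) (\f.(\g.(\h.((f h) g))))))) p) q)
Step 9: (((\g.(\h.((((\f.(\g.(\h.((f h) g)))) (((\f.(\g.(\h.(f (g h))))) (\f.(\g.(\h.((f h) g))))) (\f.(\g.(\h.((f h) g)))))) h) g))) p) q)
Step 10: ((\h.((((\f.(\g.(\h.((f h) g)))) (((\f.(\g.(\h.(f (g h))))) (\f.(\g.(\h.((f h) g))))) (\f.(\g.(\h.((f h) g)))))) h) p)) q)
Step 11: ((((\f.(\g.(\h.((f h) g)))) (((\f.(\g.(\h.(f (g h))))) (\f.(\g.(\h.((f h) g))))) (\f.(\g.(\h.((f h) g)))))) q) p)
Step 12: (((\g.(\h.(((((\f.(\g.(\h.(f (g h))))) (\f.(\g.(\h.((f h) g))))) (\f.(\g.(\h.((f h) g))))) h) g))) q) p)
Step 13: ((\h.(((((\f.(\g.(\h.(f (g h))))) (\f.(\g.(\h.((f h) g))))) (\f.(\g.(\h.((f h) g))))) h) q)) p)
Step 14: (((((\f.(\g.(\h.(f (g h))))) (\f.(\g.(\h.((f h) g))))) (\f.(\g.(\h.((f h) g))))) p) q)
Step 15: ((((\g.(\h.((\f.(\g.(\h.((f h) g)))) (g h)))) (\f.(\g.(\h.((f h) g))))) p) q)
Step 16: (((\h.((\f.(\g.(\h.((f h) g)))) ((\f.(\g.(\h.((f h) g)))) h))) p) q)
Step 17: (((\f.(\g.(\h.((f h) g)))) ((\f.(\g.(\h.((f h) g)))) p)) q)
Step 18: ((\g.(\h.((((\f.(\g.(\h.((f h) g)))) p) h) g))) q)
Step 19: (\h.((((\f.(\g.(\h.((f h) g)))) p) h) q))
Step 20: (\h.(((\g.(\h.((p h) g))) h) q))

Answer: (\h.(((\g.(\h.((p h) g))) h) q))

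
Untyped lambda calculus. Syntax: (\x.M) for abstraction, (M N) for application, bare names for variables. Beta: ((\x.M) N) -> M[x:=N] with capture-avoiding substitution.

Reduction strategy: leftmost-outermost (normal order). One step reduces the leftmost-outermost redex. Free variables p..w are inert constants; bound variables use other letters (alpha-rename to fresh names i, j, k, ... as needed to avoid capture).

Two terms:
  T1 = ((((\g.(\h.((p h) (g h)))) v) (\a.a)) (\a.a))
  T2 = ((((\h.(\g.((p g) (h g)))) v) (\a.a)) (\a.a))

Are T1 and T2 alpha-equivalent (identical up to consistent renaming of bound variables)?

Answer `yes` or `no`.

Term 1: ((((\g.(\h.((p h) (g h)))) v) (\a.a)) (\a.a))
Term 2: ((((\h.(\g.((p g) (h g)))) v) (\a.a)) (\a.a))
Alpha-equivalence: compare structure up to binder renaming.
Result: True

Answer: yes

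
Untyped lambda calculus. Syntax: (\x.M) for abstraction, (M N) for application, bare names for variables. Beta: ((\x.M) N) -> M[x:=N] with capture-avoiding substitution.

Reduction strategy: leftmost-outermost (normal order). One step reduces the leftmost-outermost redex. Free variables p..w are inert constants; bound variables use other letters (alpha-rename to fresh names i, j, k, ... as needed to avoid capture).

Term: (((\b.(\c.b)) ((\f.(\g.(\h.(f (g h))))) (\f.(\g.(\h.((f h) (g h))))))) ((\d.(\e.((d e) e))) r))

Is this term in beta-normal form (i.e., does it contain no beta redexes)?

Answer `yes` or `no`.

Answer: no

Derivation:
Term: (((\b.(\c.b)) ((\f.(\g.(\h.(f (g h))))) (\f.(\g.(\h.((f h) (g h))))))) ((\d.(\e.((d e) e))) r))
Found 3 beta redex(es).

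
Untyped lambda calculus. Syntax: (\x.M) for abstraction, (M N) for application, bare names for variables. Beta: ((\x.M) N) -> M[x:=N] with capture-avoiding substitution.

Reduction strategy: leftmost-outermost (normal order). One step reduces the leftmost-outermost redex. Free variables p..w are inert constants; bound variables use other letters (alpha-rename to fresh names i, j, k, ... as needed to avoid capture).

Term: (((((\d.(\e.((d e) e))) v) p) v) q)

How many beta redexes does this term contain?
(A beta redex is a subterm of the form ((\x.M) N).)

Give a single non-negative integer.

Term: (((((\d.(\e.((d e) e))) v) p) v) q)
  Redex: ((\d.(\e.((d e) e))) v)
Total redexes: 1

Answer: 1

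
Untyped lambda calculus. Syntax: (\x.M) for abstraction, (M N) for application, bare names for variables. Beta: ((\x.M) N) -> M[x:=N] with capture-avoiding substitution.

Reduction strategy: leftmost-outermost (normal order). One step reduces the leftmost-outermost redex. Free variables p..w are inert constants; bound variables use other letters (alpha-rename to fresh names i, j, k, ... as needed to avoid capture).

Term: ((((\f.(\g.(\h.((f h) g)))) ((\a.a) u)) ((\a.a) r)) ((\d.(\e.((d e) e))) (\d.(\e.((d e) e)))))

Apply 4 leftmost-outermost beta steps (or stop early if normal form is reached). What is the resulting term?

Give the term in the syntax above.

Answer: ((u ((\d.(\e.((d e) e))) (\d.(\e.((d e) e))))) ((\a.a) r))

Derivation:
Step 0: ((((\f.(\g.(\h.((f h) g)))) ((\a.a) u)) ((\a.a) r)) ((\d.(\e.((d e) e))) (\d.(\e.((d e) e)))))
Step 1: (((\g.(\h.((((\a.a) u) h) g))) ((\a.a) r)) ((\d.(\e.((d e) e))) (\d.(\e.((d e) e)))))
Step 2: ((\h.((((\a.a) u) h) ((\a.a) r))) ((\d.(\e.((d e) e))) (\d.(\e.((d e) e)))))
Step 3: ((((\a.a) u) ((\d.(\e.((d e) e))) (\d.(\e.((d e) e))))) ((\a.a) r))
Step 4: ((u ((\d.(\e.((d e) e))) (\d.(\e.((d e) e))))) ((\a.a) r))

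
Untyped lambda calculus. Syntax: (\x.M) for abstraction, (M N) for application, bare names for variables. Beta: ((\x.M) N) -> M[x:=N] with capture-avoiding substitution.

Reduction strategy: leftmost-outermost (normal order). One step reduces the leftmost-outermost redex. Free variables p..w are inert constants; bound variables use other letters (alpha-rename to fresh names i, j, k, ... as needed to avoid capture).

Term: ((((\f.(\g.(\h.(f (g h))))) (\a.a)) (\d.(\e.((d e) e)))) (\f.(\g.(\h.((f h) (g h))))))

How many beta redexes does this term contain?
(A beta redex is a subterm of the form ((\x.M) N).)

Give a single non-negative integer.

Term: ((((\f.(\g.(\h.(f (g h))))) (\a.a)) (\d.(\e.((d e) e)))) (\f.(\g.(\h.((f h) (g h))))))
  Redex: ((\f.(\g.(\h.(f (g h))))) (\a.a))
Total redexes: 1

Answer: 1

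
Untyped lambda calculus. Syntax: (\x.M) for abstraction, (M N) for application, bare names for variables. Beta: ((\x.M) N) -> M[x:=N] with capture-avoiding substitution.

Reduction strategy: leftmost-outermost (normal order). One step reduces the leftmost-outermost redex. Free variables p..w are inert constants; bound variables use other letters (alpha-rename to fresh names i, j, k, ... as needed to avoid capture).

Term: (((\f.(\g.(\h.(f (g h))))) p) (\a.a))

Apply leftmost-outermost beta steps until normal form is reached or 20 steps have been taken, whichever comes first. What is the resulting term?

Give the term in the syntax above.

Step 0: (((\f.(\g.(\h.(f (g h))))) p) (\a.a))
Step 1: ((\g.(\h.(p (g h)))) (\a.a))
Step 2: (\h.(p ((\a.a) h)))
Step 3: (\h.(p h))

Answer: (\h.(p h))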